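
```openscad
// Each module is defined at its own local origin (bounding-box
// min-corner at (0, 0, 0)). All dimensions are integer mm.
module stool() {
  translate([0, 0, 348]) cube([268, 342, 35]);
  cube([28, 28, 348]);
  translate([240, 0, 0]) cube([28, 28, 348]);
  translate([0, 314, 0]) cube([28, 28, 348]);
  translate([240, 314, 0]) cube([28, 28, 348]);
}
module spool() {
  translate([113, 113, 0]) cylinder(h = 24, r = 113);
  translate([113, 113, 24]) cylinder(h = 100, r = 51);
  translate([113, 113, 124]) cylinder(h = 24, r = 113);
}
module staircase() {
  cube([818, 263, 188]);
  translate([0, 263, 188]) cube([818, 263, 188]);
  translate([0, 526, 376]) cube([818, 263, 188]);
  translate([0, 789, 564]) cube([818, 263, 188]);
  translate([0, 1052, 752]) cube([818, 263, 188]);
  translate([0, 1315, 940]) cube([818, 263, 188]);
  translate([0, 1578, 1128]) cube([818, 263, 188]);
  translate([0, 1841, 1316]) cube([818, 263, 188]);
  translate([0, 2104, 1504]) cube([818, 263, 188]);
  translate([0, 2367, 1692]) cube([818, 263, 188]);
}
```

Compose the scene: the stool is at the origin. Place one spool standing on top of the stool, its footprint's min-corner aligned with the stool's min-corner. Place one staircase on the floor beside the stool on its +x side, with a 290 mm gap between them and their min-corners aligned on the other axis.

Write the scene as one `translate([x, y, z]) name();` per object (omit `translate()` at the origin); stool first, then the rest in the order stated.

stool();
translate([0, 0, 383]) spool();
translate([558, 0, 0]) staircase();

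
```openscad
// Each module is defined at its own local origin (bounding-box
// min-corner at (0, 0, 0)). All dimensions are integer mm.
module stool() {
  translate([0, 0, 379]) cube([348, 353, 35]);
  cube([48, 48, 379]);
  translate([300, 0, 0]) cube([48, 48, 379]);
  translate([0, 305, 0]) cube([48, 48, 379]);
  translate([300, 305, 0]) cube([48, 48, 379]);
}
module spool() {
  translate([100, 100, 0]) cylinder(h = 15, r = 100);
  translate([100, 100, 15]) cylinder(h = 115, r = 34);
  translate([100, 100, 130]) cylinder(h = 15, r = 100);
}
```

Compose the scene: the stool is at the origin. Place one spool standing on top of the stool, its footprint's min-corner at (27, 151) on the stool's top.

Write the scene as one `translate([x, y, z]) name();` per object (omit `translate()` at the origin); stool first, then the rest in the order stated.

stool();
translate([27, 151, 414]) spool();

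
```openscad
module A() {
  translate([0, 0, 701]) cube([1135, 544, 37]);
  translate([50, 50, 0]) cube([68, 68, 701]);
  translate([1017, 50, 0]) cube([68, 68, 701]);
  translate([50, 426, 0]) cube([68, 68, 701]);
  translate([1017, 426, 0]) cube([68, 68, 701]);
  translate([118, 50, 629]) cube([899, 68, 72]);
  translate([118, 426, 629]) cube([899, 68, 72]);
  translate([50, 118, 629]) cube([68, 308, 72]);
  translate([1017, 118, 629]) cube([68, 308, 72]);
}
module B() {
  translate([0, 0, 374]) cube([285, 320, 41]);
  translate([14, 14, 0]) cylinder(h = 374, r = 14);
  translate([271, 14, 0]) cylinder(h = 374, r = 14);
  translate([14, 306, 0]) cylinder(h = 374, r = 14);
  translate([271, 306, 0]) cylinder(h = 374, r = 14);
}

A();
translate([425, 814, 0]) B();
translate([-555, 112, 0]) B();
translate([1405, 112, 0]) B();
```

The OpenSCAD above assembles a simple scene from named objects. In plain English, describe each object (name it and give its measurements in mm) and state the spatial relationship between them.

A is a rectangular dining table. The top is 1135×544×37 mm with its upper surface at z = 738 mm. It stands on four 68×68 mm square legs, each inset 50 mm from the nearest pair of top edges, running from the floor to the underside of the top. Four apron rails, 68 mm thick and 72 mm tall, run between adjacent legs with their top edges flush with the underside of the top and their outer faces flush with the legs' outer faces.

B is a simple wooden stool: a rectangular seat 285 mm (x) by 320 mm (y), 41 mm thick, top face at z = 415 mm, on four round legs, each 28 mm in diameter. The legs rest on z = 0, each leg's axis is inset half a diameter from the nearest pair of seat edges (so the leg's bounding box is flush with the corner).

Three stools sit around the table at the +y, −x, +x sides.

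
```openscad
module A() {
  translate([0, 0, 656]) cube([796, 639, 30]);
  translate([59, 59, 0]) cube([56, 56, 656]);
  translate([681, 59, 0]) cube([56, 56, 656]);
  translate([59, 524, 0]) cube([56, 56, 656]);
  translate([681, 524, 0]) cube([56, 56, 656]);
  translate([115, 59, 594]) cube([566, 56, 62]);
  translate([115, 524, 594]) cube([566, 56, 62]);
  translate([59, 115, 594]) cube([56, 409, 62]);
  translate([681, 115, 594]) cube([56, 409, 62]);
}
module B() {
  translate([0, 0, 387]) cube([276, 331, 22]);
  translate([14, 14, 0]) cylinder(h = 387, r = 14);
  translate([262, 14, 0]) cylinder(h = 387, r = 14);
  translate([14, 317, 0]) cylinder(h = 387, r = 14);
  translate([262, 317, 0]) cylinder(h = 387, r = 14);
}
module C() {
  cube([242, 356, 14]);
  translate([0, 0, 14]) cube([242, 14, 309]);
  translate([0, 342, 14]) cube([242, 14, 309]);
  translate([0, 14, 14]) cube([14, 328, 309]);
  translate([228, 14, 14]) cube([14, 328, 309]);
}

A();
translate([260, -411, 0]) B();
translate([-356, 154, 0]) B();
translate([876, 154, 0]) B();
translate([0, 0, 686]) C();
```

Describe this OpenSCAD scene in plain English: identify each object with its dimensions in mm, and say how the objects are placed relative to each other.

A is a table with a 796×639 mm rectangular top, 30 mm thick, top surface at z = 686 mm, supported by four 56×56 mm square legs, each inset 59 mm from the nearest pair of top edges, running from the floor. Four apron rails, 56 mm thick and 62 mm tall, run between adjacent legs with their top edges flush with the underside of the top and their outer faces flush with the legs' outer faces.

B is a four-legged stool. The seat is a 276×331×22 mm slab whose top surface is at z = 409 mm; four round legs, each 28 mm in diameter, run from the floor (z = 0) to the underside of the seat, each leg's axis is inset half a diameter from the nearest pair of seat edges (so the leg's bounding box is flush with the corner).

C is an open storage box with external size 242×356×323 mm and wall thickness 14 mm (the base is also 14 mm thick). The base covers the whole footprint; the four walls stand on the base, with the y-facing walls full-width and the x-facing walls fitting between their inner faces.

Three stools sit around the table at the −y, −x, +x sides. The open box is on top of the table.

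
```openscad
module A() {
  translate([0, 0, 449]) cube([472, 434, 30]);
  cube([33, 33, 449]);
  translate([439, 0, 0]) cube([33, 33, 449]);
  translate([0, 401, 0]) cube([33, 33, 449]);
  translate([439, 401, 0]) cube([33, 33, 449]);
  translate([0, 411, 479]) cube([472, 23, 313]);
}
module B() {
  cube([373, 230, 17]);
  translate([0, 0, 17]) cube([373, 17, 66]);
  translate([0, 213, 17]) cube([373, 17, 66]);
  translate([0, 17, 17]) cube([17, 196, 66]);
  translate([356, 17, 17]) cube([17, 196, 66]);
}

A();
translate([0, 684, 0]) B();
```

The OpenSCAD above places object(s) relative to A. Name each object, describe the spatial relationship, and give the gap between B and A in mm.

A is a chair. B is an open box. The open box is on the floor beside the chair on its +y side. The gap between the open box and the chair is 250 mm.

The open box's nearest face is 250 mm from the chair's +y face.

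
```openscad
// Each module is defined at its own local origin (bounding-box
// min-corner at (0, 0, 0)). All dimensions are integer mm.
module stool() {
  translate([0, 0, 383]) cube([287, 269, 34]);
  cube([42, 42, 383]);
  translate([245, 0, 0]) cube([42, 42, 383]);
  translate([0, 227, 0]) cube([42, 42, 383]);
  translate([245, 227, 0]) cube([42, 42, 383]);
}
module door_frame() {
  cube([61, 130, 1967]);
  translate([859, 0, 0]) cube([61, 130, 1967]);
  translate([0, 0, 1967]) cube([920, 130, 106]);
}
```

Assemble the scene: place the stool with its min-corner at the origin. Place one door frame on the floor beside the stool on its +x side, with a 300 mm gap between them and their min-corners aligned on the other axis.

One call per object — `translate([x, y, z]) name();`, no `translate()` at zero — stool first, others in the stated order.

stool();
translate([587, 0, 0]) door_frame();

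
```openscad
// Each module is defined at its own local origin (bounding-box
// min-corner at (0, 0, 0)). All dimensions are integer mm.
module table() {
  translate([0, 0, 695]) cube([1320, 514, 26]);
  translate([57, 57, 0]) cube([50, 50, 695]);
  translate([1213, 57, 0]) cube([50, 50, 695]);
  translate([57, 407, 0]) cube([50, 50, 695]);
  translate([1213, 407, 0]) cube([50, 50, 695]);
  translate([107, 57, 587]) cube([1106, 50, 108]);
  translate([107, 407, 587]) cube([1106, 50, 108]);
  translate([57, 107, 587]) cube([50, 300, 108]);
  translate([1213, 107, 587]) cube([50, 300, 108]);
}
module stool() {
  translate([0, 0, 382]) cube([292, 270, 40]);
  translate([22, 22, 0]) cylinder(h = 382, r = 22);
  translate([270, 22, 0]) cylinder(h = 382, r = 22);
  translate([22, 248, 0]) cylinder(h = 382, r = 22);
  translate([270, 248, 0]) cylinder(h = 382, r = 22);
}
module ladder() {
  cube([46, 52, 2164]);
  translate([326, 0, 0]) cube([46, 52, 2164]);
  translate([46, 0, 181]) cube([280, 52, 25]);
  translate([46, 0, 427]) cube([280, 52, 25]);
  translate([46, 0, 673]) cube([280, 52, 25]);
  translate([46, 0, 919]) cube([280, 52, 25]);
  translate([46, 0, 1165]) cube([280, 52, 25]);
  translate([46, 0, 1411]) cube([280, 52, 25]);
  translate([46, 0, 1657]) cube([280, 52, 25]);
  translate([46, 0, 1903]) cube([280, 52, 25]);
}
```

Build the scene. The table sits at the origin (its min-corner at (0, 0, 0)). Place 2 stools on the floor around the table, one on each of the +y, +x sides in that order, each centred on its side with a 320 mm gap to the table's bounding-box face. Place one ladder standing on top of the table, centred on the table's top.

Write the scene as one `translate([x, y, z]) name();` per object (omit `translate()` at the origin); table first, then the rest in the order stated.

table();
translate([514, 834, 0]) stool();
translate([1640, 122, 0]) stool();
translate([474, 231, 721]) ladder();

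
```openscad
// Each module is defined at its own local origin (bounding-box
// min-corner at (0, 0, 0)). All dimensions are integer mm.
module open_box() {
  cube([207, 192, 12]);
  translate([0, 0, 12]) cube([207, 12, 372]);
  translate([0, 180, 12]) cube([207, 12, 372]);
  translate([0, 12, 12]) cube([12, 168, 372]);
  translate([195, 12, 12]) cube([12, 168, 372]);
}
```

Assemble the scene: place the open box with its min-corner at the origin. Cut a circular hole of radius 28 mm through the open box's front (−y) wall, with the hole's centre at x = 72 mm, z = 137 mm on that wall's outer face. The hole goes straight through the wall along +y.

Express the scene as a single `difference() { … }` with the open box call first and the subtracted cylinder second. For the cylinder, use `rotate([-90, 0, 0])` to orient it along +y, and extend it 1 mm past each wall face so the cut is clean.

difference() {
  open_box();
  translate([72, -1, 137]) rotate([-90, 0, 0]) cylinder(h = 14, r = 28);
}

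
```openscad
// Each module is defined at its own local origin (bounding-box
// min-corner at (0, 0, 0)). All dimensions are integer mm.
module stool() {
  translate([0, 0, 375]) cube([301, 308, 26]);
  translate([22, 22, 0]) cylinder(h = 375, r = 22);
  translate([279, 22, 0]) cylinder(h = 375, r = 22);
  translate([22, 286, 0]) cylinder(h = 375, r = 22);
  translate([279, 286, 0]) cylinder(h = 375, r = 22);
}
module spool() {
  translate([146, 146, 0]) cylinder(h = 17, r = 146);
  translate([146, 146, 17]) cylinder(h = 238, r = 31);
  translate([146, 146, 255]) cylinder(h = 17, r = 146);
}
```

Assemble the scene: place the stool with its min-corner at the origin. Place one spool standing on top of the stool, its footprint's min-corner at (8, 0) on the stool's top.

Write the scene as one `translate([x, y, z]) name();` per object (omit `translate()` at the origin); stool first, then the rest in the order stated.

stool();
translate([8, 0, 401]) spool();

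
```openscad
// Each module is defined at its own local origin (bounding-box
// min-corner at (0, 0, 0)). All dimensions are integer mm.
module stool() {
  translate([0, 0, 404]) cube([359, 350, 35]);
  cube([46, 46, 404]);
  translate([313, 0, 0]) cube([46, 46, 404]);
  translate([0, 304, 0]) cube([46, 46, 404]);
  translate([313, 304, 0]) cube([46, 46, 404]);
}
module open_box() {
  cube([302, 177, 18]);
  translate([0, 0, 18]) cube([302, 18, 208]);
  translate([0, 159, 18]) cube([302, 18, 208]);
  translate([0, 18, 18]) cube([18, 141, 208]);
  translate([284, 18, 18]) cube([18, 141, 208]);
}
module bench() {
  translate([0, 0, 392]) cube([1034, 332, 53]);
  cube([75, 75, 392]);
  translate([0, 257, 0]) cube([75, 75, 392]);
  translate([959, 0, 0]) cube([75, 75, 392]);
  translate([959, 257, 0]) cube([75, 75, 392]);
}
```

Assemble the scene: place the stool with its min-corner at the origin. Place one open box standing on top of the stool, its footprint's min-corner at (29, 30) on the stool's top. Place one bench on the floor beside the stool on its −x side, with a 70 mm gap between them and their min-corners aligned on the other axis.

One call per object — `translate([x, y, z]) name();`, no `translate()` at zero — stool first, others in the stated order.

stool();
translate([29, 30, 439]) open_box();
translate([-1104, 0, 0]) bench();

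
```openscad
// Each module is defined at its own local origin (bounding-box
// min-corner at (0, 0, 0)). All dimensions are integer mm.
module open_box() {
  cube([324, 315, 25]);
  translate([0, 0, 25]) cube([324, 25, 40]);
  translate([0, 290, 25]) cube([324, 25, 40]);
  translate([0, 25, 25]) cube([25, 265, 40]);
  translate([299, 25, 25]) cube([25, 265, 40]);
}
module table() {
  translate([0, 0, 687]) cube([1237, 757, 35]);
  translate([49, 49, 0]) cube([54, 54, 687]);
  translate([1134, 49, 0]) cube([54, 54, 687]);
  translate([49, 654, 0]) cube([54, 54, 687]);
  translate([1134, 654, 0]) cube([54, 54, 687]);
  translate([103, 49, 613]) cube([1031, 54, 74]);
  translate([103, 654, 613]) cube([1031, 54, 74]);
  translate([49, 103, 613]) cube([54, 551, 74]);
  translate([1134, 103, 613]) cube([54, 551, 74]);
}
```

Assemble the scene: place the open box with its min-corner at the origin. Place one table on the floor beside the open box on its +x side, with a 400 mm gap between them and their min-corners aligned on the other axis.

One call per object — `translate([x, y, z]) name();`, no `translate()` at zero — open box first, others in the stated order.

open_box();
translate([724, 0, 0]) table();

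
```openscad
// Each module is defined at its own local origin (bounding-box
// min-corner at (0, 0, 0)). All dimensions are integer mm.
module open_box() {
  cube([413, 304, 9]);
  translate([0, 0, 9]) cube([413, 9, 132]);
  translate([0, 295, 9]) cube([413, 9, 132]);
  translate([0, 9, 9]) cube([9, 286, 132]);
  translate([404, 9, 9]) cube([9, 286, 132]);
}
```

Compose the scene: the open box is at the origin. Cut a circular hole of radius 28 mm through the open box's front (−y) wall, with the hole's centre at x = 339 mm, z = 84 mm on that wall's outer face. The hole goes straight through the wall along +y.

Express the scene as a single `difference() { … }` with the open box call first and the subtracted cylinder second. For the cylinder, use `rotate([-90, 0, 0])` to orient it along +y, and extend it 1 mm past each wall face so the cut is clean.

difference() {
  open_box();
  translate([339, -1, 84]) rotate([-90, 0, 0]) cylinder(h = 11, r = 28);
}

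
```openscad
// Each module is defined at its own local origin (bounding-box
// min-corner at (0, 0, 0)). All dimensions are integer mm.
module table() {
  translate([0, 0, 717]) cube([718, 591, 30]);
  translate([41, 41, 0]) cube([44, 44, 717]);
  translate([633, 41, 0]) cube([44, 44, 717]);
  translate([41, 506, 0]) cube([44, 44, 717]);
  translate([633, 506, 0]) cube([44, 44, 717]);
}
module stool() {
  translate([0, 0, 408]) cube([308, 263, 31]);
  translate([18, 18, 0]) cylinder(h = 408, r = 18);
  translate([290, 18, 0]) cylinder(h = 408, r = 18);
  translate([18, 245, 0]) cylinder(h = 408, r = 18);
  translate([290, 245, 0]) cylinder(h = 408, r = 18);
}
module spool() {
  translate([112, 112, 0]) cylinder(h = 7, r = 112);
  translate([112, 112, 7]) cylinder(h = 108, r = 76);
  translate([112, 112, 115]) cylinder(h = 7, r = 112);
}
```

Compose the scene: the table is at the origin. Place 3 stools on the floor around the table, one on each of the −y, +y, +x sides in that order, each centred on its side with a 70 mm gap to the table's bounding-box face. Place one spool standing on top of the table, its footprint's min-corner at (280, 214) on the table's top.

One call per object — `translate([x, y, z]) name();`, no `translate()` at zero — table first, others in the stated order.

table();
translate([205, -333, 0]) stool();
translate([205, 661, 0]) stool();
translate([788, 164, 0]) stool();
translate([280, 214, 747]) spool();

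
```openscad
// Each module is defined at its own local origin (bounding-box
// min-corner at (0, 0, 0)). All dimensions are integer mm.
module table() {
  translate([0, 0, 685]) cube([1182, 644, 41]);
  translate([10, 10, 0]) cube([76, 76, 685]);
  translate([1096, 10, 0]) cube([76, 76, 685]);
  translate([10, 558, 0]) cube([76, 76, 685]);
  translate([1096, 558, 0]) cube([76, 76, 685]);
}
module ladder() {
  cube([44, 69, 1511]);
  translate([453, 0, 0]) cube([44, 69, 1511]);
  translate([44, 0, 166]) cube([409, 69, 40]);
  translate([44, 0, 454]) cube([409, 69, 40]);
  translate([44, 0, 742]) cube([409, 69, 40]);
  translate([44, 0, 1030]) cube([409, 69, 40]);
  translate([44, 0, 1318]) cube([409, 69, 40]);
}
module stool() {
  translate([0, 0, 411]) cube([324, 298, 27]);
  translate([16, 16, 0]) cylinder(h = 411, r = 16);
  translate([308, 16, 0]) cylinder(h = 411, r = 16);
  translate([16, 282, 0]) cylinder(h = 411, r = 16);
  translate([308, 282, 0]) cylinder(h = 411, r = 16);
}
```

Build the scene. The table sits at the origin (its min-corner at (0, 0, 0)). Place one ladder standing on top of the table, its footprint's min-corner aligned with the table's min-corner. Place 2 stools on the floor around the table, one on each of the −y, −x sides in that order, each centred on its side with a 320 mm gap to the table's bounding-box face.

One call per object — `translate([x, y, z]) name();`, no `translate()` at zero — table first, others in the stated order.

table();
translate([0, 0, 726]) ladder();
translate([429, -618, 0]) stool();
translate([-644, 173, 0]) stool();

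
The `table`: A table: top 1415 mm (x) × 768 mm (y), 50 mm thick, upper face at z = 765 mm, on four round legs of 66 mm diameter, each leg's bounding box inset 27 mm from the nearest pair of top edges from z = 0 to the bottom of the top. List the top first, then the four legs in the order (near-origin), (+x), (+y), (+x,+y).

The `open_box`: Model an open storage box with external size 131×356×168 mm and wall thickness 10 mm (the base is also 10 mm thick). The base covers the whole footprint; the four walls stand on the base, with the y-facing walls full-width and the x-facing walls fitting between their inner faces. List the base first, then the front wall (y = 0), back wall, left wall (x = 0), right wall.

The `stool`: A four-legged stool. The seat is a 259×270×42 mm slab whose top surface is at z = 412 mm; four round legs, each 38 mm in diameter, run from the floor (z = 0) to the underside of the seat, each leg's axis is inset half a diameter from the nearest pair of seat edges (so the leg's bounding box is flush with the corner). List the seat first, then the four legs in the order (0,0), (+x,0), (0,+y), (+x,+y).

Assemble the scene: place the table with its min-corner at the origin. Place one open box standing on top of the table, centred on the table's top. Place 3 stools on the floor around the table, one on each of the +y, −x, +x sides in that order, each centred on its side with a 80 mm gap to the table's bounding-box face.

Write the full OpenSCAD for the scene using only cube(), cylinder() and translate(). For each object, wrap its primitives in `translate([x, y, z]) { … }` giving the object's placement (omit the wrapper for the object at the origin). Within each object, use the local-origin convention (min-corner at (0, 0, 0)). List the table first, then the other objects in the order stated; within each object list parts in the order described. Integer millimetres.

translate([0, 0, 715]) cube([1415, 768, 50]);
translate([60, 60, 0]) cylinder(h = 715, r = 33);
translate([1355, 60, 0]) cylinder(h = 715, r = 33);
translate([60, 708, 0]) cylinder(h = 715, r = 33);
translate([1355, 708, 0]) cylinder(h = 715, r = 33);
translate([642, 206, 765]) {
  cube([131, 356, 10]);
  translate([0, 0, 10]) cube([131, 10, 158]);
  translate([0, 346, 10]) cube([131, 10, 158]);
  translate([0, 10, 10]) cube([10, 336, 158]);
  translate([121, 10, 10]) cube([10, 336, 158]);
}
translate([578, 848, 0]) {
  translate([0, 0, 370]) cube([259, 270, 42]);
  translate([19, 19, 0]) cylinder(h = 370, r = 19);
  translate([240, 19, 0]) cylinder(h = 370, r = 19);
  translate([19, 251, 0]) cylinder(h = 370, r = 19);
  translate([240, 251, 0]) cylinder(h = 370, r = 19);
}
translate([-339, 249, 0]) {
  translate([0, 0, 370]) cube([259, 270, 42]);
  translate([19, 19, 0]) cylinder(h = 370, r = 19);
  translate([240, 19, 0]) cylinder(h = 370, r = 19);
  translate([19, 251, 0]) cylinder(h = 370, r = 19);
  translate([240, 251, 0]) cylinder(h = 370, r = 19);
}
translate([1495, 249, 0]) {
  translate([0, 0, 370]) cube([259, 270, 42]);
  translate([19, 19, 0]) cylinder(h = 370, r = 19);
  translate([240, 19, 0]) cylinder(h = 370, r = 19);
  translate([19, 251, 0]) cylinder(h = 370, r = 19);
  translate([240, 251, 0]) cylinder(h = 370, r = 19);
}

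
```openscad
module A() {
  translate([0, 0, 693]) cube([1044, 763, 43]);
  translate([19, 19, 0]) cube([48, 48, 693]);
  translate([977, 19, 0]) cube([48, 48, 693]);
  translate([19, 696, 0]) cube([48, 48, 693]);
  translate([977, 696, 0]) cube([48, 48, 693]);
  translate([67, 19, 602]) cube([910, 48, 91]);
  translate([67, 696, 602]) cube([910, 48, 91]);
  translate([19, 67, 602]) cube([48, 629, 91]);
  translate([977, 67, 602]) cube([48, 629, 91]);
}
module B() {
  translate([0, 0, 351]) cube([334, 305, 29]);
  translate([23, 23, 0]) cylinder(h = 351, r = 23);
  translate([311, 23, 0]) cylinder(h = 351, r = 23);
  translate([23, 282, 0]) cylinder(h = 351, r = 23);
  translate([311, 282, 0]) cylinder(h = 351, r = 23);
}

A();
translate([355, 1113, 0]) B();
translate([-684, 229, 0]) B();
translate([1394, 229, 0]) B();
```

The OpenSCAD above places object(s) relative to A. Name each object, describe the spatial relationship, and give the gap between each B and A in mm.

A is a table. B is a stool. Three stools sit around the table at the +y, −x, +x sides. The gap between each stool and the table is 350 mm.

Each stool's nearest face is 350 mm from the table's bounding box.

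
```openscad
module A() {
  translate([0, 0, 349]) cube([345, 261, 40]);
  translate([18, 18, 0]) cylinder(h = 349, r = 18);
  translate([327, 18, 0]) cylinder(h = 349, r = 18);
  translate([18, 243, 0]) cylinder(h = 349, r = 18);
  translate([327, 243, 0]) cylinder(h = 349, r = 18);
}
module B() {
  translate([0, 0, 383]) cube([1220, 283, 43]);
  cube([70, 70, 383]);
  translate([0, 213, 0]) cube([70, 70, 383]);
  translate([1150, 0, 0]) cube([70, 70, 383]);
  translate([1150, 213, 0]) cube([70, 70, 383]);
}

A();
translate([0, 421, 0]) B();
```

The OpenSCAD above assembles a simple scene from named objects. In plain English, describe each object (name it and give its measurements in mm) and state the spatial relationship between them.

A is a simple wooden stool: a rectangular seat 345 mm (x) by 261 mm (y), 40 mm thick, top face at z = 389 mm, on four round legs, each 36 mm in diameter. The legs rest on z = 0, each leg's axis is inset half a diameter from the nearest pair of seat edges (so the leg's bounding box is flush with the corner).

B is a long wooden bench with a 1220 mm (x) × 283 mm (y) seat, 43 mm thick, its top surface 426 mm above the floor. Four 70 mm square legs at the seat corners, flush with the edges, run from z = 0 to the seat underside.

The bench is on the floor beside the stool on its +y side.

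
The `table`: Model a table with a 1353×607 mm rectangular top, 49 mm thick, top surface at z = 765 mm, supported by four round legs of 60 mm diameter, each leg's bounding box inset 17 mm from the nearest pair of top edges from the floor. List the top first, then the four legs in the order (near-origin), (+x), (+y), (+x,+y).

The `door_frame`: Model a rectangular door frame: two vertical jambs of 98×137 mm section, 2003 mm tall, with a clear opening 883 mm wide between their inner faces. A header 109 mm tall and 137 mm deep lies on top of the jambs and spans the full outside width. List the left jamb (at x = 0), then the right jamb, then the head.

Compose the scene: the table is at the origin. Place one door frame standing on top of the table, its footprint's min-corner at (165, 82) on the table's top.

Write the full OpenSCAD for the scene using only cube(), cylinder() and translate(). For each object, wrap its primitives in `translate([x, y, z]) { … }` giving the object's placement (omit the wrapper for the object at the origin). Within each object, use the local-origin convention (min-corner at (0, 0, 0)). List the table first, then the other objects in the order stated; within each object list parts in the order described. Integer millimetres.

translate([0, 0, 716]) cube([1353, 607, 49]);
translate([47, 47, 0]) cylinder(h = 716, r = 30);
translate([1306, 47, 0]) cylinder(h = 716, r = 30);
translate([47, 560, 0]) cylinder(h = 716, r = 30);
translate([1306, 560, 0]) cylinder(h = 716, r = 30);
translate([165, 82, 765]) {
  cube([98, 137, 2003]);
  translate([981, 0, 0]) cube([98, 137, 2003]);
  translate([0, 0, 2003]) cube([1079, 137, 109]);
}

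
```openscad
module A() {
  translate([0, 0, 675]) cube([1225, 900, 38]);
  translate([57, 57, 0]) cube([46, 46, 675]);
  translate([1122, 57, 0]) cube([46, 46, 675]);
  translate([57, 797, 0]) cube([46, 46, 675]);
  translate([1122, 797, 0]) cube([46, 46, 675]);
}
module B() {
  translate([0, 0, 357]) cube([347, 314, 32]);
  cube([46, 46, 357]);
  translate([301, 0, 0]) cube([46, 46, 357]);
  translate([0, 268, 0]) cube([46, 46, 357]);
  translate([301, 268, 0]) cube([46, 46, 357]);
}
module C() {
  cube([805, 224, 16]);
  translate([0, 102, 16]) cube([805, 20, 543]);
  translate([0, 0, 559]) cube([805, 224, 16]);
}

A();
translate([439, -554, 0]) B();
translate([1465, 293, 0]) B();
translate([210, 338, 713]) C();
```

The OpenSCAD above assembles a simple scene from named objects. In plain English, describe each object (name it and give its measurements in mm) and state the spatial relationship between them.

A is a table: top 1225 mm (x) × 900 mm (y), 38 mm thick, upper face at z = 713 mm, on four 46×46 mm square legs, each inset 57 mm from the nearest pair of top edges, running from z = 0 to the bottom of the top.

B is a simple wooden stool: a rectangular seat 347 mm (x) by 314 mm (y), 32 mm thick, top face at z = 389 mm, on four square legs, each 46×46 mm in cross-section. The legs rest on z = 0, each flush with a corner of the seat.

C is an I-beam lying along x, 805 mm long. Overall section height 575 mm. Two flanges 224 mm wide (y) and 16 mm thick, one on the floor and one at the top; a web 20 mm thick runs between them, centred on the flange width.

Two stools sit around the table at the −y, +x sides. The I-beam is on top of the table, centred.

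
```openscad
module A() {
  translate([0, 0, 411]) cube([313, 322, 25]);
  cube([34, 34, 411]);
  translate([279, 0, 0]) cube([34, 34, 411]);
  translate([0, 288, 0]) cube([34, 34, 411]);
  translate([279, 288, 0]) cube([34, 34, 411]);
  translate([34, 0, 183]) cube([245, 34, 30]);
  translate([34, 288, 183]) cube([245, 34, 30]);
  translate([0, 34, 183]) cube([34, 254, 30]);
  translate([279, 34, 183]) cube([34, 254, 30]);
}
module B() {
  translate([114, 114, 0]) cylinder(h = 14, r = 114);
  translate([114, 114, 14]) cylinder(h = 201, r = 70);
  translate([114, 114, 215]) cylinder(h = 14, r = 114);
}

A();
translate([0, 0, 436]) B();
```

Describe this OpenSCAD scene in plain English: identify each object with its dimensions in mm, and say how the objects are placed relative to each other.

A is a simple wooden stool: a rectangular seat 313 mm (x) by 322 mm (y), 25 mm thick, top face at z = 436 mm, on four square legs, each 34×34 mm in cross-section. The legs rest on z = 0, each flush with a corner of the seat. Four stretchers, 34 mm wide and 30 mm tall, connect adjacent legs with their undersides at z = 183 mm, each running between the inner faces of the legs it joins and aligned with the legs' outer faces on the other axis.

B is a spool: two coaxial disc flanges of radius 114 mm and thickness 14 mm, joined by a core cylinder of radius 70 mm and height 201 mm. The lower flange rests on z = 0 and the three cylinders share a vertical axis.

The spool is on top of the stool.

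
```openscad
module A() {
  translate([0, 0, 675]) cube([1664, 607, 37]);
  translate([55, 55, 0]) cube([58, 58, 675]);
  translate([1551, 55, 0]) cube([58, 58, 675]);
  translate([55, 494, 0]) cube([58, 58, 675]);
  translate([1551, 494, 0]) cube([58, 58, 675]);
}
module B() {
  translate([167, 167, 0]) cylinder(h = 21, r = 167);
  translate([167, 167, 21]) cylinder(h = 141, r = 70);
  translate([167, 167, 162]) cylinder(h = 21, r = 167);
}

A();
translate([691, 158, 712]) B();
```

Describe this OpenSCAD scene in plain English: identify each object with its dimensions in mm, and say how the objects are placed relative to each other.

A is a rectangular dining table. The top is 1664×607×37 mm with its upper surface at z = 712 mm. It stands on four 58×58 mm square legs, each inset 55 mm from the nearest pair of top edges, running from the floor to the underside of the top.

B is a spool: two coaxial disc flanges of radius 167 mm and thickness 21 mm, joined by a core cylinder of radius 70 mm and height 141 mm. The lower flange rests on z = 0 and the three cylinders share a vertical axis.

The spool is on top of the table.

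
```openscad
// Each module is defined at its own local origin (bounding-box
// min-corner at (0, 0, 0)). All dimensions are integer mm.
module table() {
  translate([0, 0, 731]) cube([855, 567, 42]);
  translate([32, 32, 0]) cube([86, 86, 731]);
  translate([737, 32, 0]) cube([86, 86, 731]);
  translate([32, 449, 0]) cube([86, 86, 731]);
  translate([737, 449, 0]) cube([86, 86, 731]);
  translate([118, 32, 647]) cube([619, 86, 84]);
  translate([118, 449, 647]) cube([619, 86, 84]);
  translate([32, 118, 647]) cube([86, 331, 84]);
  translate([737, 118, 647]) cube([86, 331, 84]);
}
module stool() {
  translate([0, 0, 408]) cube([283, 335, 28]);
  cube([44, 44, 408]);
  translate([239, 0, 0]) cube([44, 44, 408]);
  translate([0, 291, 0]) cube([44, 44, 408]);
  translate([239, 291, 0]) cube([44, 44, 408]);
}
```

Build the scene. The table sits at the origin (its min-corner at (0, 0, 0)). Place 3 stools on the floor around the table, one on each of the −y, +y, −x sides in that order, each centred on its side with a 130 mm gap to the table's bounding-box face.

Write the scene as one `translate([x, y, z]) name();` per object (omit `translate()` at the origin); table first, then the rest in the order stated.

table();
translate([286, -465, 0]) stool();
translate([286, 697, 0]) stool();
translate([-413, 116, 0]) stool();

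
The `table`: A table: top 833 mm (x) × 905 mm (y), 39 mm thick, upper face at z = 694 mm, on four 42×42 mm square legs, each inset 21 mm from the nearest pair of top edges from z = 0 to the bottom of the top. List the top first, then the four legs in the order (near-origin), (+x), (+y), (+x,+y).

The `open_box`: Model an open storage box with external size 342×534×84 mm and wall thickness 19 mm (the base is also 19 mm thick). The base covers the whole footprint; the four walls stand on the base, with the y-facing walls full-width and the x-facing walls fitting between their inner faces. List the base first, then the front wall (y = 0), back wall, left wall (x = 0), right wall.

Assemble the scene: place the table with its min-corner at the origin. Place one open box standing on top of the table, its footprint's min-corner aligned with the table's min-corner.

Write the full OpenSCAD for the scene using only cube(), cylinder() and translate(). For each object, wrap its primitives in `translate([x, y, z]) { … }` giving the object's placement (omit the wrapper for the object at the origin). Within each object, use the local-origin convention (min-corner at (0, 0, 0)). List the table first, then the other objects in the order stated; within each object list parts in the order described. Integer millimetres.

translate([0, 0, 655]) cube([833, 905, 39]);
translate([21, 21, 0]) cube([42, 42, 655]);
translate([770, 21, 0]) cube([42, 42, 655]);
translate([21, 842, 0]) cube([42, 42, 655]);
translate([770, 842, 0]) cube([42, 42, 655]);
translate([0, 0, 694]) {
  cube([342, 534, 19]);
  translate([0, 0, 19]) cube([342, 19, 65]);
  translate([0, 515, 19]) cube([342, 19, 65]);
  translate([0, 19, 19]) cube([19, 496, 65]);
  translate([323, 19, 19]) cube([19, 496, 65]);
}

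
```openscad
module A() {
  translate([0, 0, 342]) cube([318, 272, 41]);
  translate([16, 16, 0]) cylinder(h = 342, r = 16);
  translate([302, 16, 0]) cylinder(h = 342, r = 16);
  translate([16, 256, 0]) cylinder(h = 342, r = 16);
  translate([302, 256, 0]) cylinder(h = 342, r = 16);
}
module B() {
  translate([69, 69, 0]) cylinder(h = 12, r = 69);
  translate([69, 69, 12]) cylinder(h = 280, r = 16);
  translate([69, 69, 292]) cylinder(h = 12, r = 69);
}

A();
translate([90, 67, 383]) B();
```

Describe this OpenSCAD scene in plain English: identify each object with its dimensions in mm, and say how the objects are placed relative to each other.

A is a four-legged stool. The seat is a 318×272×41 mm slab whose top surface is at z = 383 mm; four round legs, each 32 mm in diameter, run from the floor (z = 0) to the underside of the seat, each leg's axis is inset half a diameter from the nearest pair of seat edges (so the leg's bounding box is flush with the corner).

B is a spool: two coaxial disc flanges of radius 69 mm and thickness 12 mm, joined by a core cylinder of radius 16 mm and height 280 mm. The lower flange rests on z = 0 and the three cylinders share a vertical axis.

The spool is on top of the stool, centred.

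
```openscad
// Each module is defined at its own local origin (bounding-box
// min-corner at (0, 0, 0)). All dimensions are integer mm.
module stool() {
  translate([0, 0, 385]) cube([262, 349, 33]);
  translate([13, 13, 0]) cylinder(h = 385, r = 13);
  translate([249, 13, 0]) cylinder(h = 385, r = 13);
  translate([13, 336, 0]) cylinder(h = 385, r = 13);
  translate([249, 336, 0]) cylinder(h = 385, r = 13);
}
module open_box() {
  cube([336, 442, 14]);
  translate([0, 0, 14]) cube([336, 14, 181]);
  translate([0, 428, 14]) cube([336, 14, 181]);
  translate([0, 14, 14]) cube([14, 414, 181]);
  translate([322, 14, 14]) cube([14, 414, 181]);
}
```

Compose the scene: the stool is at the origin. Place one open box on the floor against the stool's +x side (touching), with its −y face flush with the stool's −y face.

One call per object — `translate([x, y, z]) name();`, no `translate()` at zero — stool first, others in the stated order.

stool();
translate([262, 0, 0]) open_box();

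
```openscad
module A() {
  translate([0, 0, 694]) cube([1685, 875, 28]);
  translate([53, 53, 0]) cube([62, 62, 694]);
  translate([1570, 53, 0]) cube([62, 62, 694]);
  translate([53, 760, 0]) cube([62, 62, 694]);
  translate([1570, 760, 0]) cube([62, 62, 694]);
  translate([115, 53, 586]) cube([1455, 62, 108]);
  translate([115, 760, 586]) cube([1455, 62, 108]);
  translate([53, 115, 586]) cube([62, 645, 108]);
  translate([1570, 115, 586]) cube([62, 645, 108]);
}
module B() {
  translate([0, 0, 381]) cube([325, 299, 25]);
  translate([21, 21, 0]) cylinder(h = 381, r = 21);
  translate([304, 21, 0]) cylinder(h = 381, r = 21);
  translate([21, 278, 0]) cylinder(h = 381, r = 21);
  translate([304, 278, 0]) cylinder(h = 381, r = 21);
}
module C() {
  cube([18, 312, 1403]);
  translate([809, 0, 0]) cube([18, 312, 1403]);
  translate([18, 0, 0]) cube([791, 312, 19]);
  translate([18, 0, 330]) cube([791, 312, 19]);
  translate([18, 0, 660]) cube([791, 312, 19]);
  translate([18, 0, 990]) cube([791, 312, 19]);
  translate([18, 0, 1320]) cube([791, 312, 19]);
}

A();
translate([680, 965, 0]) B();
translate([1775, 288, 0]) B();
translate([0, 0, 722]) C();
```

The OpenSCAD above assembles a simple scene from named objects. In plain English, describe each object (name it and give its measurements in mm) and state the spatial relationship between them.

A is a rectangular dining table. The top is 1685×875×28 mm with its upper surface at z = 722 mm. It stands on four 62×62 mm square legs, each inset 53 mm from the nearest pair of top edges, running from the floor to the underside of the top. Four apron rails, 62 mm thick and 108 mm tall, run between adjacent legs with their top edges flush with the underside of the top and their outer faces flush with the legs' outer faces.

B is a four-legged stool. The seat is 325×299 mm, 25 mm thick, top at z = 406 mm. It stands on four round legs, each 42 mm in diameter, from z = 0 to the seat underside, each leg's axis is inset half a diameter from the nearest pair of seat edges (so the leg's bounding box is flush with the corner).

C is a bookshelf 827 mm wide overall, 312 mm deep and 1403 mm tall. The two sides are 18 mm thick vertical panels. 5 horizontal shelves of 19 mm thickness span between the inner faces of the sides; the lowest shelf sits on the floor and shelves are stacked with a clear vertical gap of 311 mm between each pair.

Two stools sit around the table at the +y, +x sides. The bookshelf is on top of the table.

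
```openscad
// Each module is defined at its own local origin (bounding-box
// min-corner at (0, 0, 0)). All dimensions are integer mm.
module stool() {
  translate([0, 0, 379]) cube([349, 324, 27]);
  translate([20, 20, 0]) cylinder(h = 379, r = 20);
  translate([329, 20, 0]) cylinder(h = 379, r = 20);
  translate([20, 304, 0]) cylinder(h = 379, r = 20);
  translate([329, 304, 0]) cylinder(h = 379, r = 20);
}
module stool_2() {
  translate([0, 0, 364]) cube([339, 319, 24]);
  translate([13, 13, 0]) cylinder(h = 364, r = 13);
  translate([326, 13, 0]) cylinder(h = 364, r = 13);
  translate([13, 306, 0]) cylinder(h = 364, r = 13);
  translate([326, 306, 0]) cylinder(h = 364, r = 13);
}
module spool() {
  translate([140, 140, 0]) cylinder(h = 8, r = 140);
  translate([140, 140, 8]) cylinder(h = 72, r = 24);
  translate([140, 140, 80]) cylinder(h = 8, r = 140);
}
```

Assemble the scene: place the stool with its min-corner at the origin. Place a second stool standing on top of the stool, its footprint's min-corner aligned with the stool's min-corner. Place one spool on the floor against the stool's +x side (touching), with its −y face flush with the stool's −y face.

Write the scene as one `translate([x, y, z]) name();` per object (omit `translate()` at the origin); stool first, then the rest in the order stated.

stool();
translate([0, 0, 406]) stool_2();
translate([349, 0, 0]) spool();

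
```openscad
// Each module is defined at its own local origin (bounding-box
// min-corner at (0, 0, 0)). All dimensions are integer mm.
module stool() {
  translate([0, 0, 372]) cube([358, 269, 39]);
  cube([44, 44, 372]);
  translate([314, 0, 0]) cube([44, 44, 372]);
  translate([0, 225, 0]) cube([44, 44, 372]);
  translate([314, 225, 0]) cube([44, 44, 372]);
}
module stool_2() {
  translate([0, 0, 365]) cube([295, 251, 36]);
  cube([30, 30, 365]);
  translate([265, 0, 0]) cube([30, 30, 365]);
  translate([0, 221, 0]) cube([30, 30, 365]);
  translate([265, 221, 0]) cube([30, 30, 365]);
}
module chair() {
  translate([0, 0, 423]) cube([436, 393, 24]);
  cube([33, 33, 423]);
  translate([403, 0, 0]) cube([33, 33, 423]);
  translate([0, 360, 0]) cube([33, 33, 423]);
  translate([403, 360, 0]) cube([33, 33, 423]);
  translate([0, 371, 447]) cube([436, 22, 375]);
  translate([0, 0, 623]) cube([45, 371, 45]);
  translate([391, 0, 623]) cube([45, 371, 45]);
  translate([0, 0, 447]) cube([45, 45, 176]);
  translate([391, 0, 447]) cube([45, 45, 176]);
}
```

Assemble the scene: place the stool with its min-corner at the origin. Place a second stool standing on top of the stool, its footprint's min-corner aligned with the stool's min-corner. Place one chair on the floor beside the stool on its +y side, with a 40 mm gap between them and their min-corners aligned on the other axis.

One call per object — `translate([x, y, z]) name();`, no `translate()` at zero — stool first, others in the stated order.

stool();
translate([0, 0, 411]) stool_2();
translate([0, 309, 0]) chair();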